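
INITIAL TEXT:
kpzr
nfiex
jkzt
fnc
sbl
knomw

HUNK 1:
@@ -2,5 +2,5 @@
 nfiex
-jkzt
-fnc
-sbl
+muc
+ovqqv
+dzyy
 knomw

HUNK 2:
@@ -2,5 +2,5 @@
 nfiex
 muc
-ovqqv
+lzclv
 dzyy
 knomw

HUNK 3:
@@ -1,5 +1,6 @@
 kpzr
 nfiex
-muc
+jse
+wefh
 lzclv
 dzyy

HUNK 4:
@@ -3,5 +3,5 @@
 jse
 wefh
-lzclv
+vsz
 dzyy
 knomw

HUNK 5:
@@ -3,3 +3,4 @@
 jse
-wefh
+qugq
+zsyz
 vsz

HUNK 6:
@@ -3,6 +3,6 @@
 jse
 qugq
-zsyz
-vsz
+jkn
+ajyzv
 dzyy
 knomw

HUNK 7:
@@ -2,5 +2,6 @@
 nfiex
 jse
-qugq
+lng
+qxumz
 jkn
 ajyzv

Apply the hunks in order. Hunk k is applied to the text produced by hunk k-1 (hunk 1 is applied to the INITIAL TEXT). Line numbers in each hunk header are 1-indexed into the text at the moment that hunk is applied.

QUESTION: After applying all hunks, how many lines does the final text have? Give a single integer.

Hunk 1: at line 2 remove [jkzt,fnc,sbl] add [muc,ovqqv,dzyy] -> 6 lines: kpzr nfiex muc ovqqv dzyy knomw
Hunk 2: at line 2 remove [ovqqv] add [lzclv] -> 6 lines: kpzr nfiex muc lzclv dzyy knomw
Hunk 3: at line 1 remove [muc] add [jse,wefh] -> 7 lines: kpzr nfiex jse wefh lzclv dzyy knomw
Hunk 4: at line 3 remove [lzclv] add [vsz] -> 7 lines: kpzr nfiex jse wefh vsz dzyy knomw
Hunk 5: at line 3 remove [wefh] add [qugq,zsyz] -> 8 lines: kpzr nfiex jse qugq zsyz vsz dzyy knomw
Hunk 6: at line 3 remove [zsyz,vsz] add [jkn,ajyzv] -> 8 lines: kpzr nfiex jse qugq jkn ajyzv dzyy knomw
Hunk 7: at line 2 remove [qugq] add [lng,qxumz] -> 9 lines: kpzr nfiex jse lng qxumz jkn ajyzv dzyy knomw
Final line count: 9

Answer: 9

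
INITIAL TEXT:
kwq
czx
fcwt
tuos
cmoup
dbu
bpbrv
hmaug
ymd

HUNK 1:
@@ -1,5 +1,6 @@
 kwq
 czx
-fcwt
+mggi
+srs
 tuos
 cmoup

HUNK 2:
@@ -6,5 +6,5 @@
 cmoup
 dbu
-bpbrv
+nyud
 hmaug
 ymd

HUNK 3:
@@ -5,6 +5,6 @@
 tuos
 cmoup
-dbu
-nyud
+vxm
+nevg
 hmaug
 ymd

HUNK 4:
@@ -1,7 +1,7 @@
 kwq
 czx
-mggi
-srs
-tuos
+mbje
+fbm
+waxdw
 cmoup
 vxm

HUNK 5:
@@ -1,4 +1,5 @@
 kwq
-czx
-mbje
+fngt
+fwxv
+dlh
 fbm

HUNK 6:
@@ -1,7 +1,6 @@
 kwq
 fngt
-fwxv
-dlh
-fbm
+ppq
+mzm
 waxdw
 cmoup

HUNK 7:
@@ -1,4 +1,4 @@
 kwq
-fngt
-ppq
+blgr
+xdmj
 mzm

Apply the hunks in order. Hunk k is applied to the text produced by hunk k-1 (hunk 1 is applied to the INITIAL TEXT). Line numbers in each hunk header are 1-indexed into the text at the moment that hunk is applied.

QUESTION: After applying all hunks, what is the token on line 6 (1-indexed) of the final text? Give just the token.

Answer: cmoup

Derivation:
Hunk 1: at line 1 remove [fcwt] add [mggi,srs] -> 10 lines: kwq czx mggi srs tuos cmoup dbu bpbrv hmaug ymd
Hunk 2: at line 6 remove [bpbrv] add [nyud] -> 10 lines: kwq czx mggi srs tuos cmoup dbu nyud hmaug ymd
Hunk 3: at line 5 remove [dbu,nyud] add [vxm,nevg] -> 10 lines: kwq czx mggi srs tuos cmoup vxm nevg hmaug ymd
Hunk 4: at line 1 remove [mggi,srs,tuos] add [mbje,fbm,waxdw] -> 10 lines: kwq czx mbje fbm waxdw cmoup vxm nevg hmaug ymd
Hunk 5: at line 1 remove [czx,mbje] add [fngt,fwxv,dlh] -> 11 lines: kwq fngt fwxv dlh fbm waxdw cmoup vxm nevg hmaug ymd
Hunk 6: at line 1 remove [fwxv,dlh,fbm] add [ppq,mzm] -> 10 lines: kwq fngt ppq mzm waxdw cmoup vxm nevg hmaug ymd
Hunk 7: at line 1 remove [fngt,ppq] add [blgr,xdmj] -> 10 lines: kwq blgr xdmj mzm waxdw cmoup vxm nevg hmaug ymd
Final line 6: cmoup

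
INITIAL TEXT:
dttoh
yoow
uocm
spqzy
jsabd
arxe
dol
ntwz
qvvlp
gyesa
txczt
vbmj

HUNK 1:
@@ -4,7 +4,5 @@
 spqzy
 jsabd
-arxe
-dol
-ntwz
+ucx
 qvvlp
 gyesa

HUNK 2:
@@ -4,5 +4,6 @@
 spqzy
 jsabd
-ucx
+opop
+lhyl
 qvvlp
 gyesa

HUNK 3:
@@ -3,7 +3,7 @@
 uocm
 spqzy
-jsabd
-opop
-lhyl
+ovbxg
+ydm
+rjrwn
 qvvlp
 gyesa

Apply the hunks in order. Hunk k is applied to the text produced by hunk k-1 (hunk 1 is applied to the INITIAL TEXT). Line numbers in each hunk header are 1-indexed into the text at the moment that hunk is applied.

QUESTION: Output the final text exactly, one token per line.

Hunk 1: at line 4 remove [arxe,dol,ntwz] add [ucx] -> 10 lines: dttoh yoow uocm spqzy jsabd ucx qvvlp gyesa txczt vbmj
Hunk 2: at line 4 remove [ucx] add [opop,lhyl] -> 11 lines: dttoh yoow uocm spqzy jsabd opop lhyl qvvlp gyesa txczt vbmj
Hunk 3: at line 3 remove [jsabd,opop,lhyl] add [ovbxg,ydm,rjrwn] -> 11 lines: dttoh yoow uocm spqzy ovbxg ydm rjrwn qvvlp gyesa txczt vbmj

Answer: dttoh
yoow
uocm
spqzy
ovbxg
ydm
rjrwn
qvvlp
gyesa
txczt
vbmj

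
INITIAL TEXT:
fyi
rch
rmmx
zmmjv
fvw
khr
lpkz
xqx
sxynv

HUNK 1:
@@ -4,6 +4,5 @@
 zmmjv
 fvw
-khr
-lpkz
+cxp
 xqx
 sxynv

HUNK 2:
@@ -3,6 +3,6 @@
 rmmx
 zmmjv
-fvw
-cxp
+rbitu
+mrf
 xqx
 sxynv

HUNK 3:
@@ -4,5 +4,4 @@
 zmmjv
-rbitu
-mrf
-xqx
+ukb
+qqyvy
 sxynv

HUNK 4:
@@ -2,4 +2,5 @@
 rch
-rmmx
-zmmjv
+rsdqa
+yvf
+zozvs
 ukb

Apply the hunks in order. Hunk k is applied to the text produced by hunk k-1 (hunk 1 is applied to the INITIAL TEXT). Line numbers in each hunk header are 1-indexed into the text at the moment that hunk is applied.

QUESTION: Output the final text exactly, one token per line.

Hunk 1: at line 4 remove [khr,lpkz] add [cxp] -> 8 lines: fyi rch rmmx zmmjv fvw cxp xqx sxynv
Hunk 2: at line 3 remove [fvw,cxp] add [rbitu,mrf] -> 8 lines: fyi rch rmmx zmmjv rbitu mrf xqx sxynv
Hunk 3: at line 4 remove [rbitu,mrf,xqx] add [ukb,qqyvy] -> 7 lines: fyi rch rmmx zmmjv ukb qqyvy sxynv
Hunk 4: at line 2 remove [rmmx,zmmjv] add [rsdqa,yvf,zozvs] -> 8 lines: fyi rch rsdqa yvf zozvs ukb qqyvy sxynv

Answer: fyi
rch
rsdqa
yvf
zozvs
ukb
qqyvy
sxynv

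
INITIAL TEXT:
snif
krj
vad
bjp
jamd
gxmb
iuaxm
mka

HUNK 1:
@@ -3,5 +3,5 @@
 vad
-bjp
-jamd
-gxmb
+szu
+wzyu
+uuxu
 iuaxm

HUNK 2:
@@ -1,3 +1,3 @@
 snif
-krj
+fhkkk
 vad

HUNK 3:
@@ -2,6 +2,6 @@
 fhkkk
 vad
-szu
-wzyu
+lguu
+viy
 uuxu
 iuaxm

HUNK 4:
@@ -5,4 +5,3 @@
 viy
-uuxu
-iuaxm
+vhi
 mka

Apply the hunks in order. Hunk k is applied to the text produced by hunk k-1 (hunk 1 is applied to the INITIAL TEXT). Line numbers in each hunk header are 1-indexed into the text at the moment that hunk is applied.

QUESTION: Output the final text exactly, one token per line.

Hunk 1: at line 3 remove [bjp,jamd,gxmb] add [szu,wzyu,uuxu] -> 8 lines: snif krj vad szu wzyu uuxu iuaxm mka
Hunk 2: at line 1 remove [krj] add [fhkkk] -> 8 lines: snif fhkkk vad szu wzyu uuxu iuaxm mka
Hunk 3: at line 2 remove [szu,wzyu] add [lguu,viy] -> 8 lines: snif fhkkk vad lguu viy uuxu iuaxm mka
Hunk 4: at line 5 remove [uuxu,iuaxm] add [vhi] -> 7 lines: snif fhkkk vad lguu viy vhi mka

Answer: snif
fhkkk
vad
lguu
viy
vhi
mka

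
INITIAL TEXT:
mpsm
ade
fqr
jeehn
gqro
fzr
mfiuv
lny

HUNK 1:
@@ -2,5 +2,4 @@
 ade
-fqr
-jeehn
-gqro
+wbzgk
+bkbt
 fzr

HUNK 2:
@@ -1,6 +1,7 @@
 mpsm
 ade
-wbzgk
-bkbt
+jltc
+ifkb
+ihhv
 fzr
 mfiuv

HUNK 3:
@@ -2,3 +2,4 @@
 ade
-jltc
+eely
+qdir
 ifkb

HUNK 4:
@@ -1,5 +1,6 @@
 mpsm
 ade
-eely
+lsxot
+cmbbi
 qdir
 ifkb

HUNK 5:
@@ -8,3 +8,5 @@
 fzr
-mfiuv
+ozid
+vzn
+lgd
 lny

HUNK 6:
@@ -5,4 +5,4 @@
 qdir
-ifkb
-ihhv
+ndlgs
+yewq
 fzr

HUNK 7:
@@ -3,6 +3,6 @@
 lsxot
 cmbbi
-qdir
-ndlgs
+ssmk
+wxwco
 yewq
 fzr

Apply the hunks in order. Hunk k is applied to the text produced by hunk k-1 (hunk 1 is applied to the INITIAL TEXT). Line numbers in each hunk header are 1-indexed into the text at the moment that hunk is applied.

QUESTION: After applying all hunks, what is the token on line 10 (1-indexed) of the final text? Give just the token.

Hunk 1: at line 2 remove [fqr,jeehn,gqro] add [wbzgk,bkbt] -> 7 lines: mpsm ade wbzgk bkbt fzr mfiuv lny
Hunk 2: at line 1 remove [wbzgk,bkbt] add [jltc,ifkb,ihhv] -> 8 lines: mpsm ade jltc ifkb ihhv fzr mfiuv lny
Hunk 3: at line 2 remove [jltc] add [eely,qdir] -> 9 lines: mpsm ade eely qdir ifkb ihhv fzr mfiuv lny
Hunk 4: at line 1 remove [eely] add [lsxot,cmbbi] -> 10 lines: mpsm ade lsxot cmbbi qdir ifkb ihhv fzr mfiuv lny
Hunk 5: at line 8 remove [mfiuv] add [ozid,vzn,lgd] -> 12 lines: mpsm ade lsxot cmbbi qdir ifkb ihhv fzr ozid vzn lgd lny
Hunk 6: at line 5 remove [ifkb,ihhv] add [ndlgs,yewq] -> 12 lines: mpsm ade lsxot cmbbi qdir ndlgs yewq fzr ozid vzn lgd lny
Hunk 7: at line 3 remove [qdir,ndlgs] add [ssmk,wxwco] -> 12 lines: mpsm ade lsxot cmbbi ssmk wxwco yewq fzr ozid vzn lgd lny
Final line 10: vzn

Answer: vzn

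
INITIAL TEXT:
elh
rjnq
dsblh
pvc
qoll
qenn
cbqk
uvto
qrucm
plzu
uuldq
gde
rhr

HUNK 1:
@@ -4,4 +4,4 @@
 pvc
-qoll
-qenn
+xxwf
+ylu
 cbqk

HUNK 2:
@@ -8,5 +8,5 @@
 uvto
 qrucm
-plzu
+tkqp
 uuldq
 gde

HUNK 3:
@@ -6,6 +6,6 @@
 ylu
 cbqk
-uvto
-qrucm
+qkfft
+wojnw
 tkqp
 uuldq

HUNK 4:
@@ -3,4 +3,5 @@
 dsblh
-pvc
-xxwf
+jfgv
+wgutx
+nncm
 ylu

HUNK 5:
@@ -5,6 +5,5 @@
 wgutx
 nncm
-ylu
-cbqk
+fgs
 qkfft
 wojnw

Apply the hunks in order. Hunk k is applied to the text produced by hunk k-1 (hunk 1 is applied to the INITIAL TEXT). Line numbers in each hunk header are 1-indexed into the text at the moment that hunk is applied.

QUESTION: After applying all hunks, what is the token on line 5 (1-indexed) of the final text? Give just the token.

Answer: wgutx

Derivation:
Hunk 1: at line 4 remove [qoll,qenn] add [xxwf,ylu] -> 13 lines: elh rjnq dsblh pvc xxwf ylu cbqk uvto qrucm plzu uuldq gde rhr
Hunk 2: at line 8 remove [plzu] add [tkqp] -> 13 lines: elh rjnq dsblh pvc xxwf ylu cbqk uvto qrucm tkqp uuldq gde rhr
Hunk 3: at line 6 remove [uvto,qrucm] add [qkfft,wojnw] -> 13 lines: elh rjnq dsblh pvc xxwf ylu cbqk qkfft wojnw tkqp uuldq gde rhr
Hunk 4: at line 3 remove [pvc,xxwf] add [jfgv,wgutx,nncm] -> 14 lines: elh rjnq dsblh jfgv wgutx nncm ylu cbqk qkfft wojnw tkqp uuldq gde rhr
Hunk 5: at line 5 remove [ylu,cbqk] add [fgs] -> 13 lines: elh rjnq dsblh jfgv wgutx nncm fgs qkfft wojnw tkqp uuldq gde rhr
Final line 5: wgutx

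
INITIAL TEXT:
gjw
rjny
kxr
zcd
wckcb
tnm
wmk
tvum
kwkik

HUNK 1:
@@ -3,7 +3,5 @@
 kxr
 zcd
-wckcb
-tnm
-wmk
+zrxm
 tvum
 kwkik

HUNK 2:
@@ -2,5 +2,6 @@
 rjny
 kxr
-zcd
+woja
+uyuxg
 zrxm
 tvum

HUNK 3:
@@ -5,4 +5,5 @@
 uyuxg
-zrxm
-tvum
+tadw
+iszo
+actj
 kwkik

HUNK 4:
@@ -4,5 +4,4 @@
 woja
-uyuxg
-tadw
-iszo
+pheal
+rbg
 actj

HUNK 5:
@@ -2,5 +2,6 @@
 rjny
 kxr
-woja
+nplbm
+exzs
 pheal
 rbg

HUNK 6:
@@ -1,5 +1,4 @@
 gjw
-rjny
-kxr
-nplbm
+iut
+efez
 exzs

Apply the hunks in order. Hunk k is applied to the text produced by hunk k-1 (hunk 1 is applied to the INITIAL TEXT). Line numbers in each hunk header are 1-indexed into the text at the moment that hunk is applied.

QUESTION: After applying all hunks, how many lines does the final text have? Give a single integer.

Hunk 1: at line 3 remove [wckcb,tnm,wmk] add [zrxm] -> 7 lines: gjw rjny kxr zcd zrxm tvum kwkik
Hunk 2: at line 2 remove [zcd] add [woja,uyuxg] -> 8 lines: gjw rjny kxr woja uyuxg zrxm tvum kwkik
Hunk 3: at line 5 remove [zrxm,tvum] add [tadw,iszo,actj] -> 9 lines: gjw rjny kxr woja uyuxg tadw iszo actj kwkik
Hunk 4: at line 4 remove [uyuxg,tadw,iszo] add [pheal,rbg] -> 8 lines: gjw rjny kxr woja pheal rbg actj kwkik
Hunk 5: at line 2 remove [woja] add [nplbm,exzs] -> 9 lines: gjw rjny kxr nplbm exzs pheal rbg actj kwkik
Hunk 6: at line 1 remove [rjny,kxr,nplbm] add [iut,efez] -> 8 lines: gjw iut efez exzs pheal rbg actj kwkik
Final line count: 8

Answer: 8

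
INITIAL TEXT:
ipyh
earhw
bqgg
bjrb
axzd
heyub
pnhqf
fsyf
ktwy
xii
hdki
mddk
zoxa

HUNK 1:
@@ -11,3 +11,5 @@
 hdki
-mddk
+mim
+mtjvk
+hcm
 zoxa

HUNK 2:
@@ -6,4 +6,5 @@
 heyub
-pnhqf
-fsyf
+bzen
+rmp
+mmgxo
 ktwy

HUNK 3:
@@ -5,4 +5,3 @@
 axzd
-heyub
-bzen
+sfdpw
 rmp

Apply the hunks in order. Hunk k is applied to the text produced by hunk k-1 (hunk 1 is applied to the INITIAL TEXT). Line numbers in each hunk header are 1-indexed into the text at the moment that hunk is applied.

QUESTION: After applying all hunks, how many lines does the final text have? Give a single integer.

Answer: 15

Derivation:
Hunk 1: at line 11 remove [mddk] add [mim,mtjvk,hcm] -> 15 lines: ipyh earhw bqgg bjrb axzd heyub pnhqf fsyf ktwy xii hdki mim mtjvk hcm zoxa
Hunk 2: at line 6 remove [pnhqf,fsyf] add [bzen,rmp,mmgxo] -> 16 lines: ipyh earhw bqgg bjrb axzd heyub bzen rmp mmgxo ktwy xii hdki mim mtjvk hcm zoxa
Hunk 3: at line 5 remove [heyub,bzen] add [sfdpw] -> 15 lines: ipyh earhw bqgg bjrb axzd sfdpw rmp mmgxo ktwy xii hdki mim mtjvk hcm zoxa
Final line count: 15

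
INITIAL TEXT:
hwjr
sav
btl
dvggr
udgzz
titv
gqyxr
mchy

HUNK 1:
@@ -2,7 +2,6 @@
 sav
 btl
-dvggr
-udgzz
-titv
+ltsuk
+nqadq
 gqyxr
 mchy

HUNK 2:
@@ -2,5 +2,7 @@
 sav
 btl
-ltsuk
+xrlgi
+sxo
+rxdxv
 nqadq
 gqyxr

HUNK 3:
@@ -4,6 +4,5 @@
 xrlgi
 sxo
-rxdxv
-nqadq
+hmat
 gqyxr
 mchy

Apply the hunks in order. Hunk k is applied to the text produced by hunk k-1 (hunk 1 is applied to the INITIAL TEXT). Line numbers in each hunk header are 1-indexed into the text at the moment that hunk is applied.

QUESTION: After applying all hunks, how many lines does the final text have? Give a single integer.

Hunk 1: at line 2 remove [dvggr,udgzz,titv] add [ltsuk,nqadq] -> 7 lines: hwjr sav btl ltsuk nqadq gqyxr mchy
Hunk 2: at line 2 remove [ltsuk] add [xrlgi,sxo,rxdxv] -> 9 lines: hwjr sav btl xrlgi sxo rxdxv nqadq gqyxr mchy
Hunk 3: at line 4 remove [rxdxv,nqadq] add [hmat] -> 8 lines: hwjr sav btl xrlgi sxo hmat gqyxr mchy
Final line count: 8

Answer: 8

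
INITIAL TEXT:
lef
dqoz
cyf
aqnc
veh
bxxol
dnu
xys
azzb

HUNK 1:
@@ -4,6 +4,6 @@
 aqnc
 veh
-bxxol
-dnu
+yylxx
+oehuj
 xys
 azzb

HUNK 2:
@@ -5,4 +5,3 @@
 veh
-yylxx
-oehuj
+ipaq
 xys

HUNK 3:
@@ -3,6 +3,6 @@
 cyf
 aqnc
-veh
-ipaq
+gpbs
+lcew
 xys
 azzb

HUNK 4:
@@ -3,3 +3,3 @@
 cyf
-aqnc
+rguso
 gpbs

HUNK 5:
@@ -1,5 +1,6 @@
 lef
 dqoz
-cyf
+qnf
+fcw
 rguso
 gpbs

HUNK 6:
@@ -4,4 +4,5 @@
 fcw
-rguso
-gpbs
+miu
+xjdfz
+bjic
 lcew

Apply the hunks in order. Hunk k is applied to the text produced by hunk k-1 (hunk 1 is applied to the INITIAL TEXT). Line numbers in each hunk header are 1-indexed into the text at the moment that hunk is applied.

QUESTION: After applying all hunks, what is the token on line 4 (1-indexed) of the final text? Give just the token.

Hunk 1: at line 4 remove [bxxol,dnu] add [yylxx,oehuj] -> 9 lines: lef dqoz cyf aqnc veh yylxx oehuj xys azzb
Hunk 2: at line 5 remove [yylxx,oehuj] add [ipaq] -> 8 lines: lef dqoz cyf aqnc veh ipaq xys azzb
Hunk 3: at line 3 remove [veh,ipaq] add [gpbs,lcew] -> 8 lines: lef dqoz cyf aqnc gpbs lcew xys azzb
Hunk 4: at line 3 remove [aqnc] add [rguso] -> 8 lines: lef dqoz cyf rguso gpbs lcew xys azzb
Hunk 5: at line 1 remove [cyf] add [qnf,fcw] -> 9 lines: lef dqoz qnf fcw rguso gpbs lcew xys azzb
Hunk 6: at line 4 remove [rguso,gpbs] add [miu,xjdfz,bjic] -> 10 lines: lef dqoz qnf fcw miu xjdfz bjic lcew xys azzb
Final line 4: fcw

Answer: fcw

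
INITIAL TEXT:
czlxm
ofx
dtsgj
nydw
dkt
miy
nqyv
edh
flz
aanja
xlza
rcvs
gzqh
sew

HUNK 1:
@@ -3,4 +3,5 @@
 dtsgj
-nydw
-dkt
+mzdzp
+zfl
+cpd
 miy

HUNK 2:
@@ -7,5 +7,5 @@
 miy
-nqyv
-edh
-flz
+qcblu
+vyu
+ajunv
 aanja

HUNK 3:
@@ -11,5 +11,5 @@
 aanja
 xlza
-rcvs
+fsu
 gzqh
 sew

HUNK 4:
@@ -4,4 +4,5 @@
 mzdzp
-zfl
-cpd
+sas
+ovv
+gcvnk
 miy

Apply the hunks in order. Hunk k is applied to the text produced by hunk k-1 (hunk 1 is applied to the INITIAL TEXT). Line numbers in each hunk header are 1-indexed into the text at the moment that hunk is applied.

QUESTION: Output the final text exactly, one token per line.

Answer: czlxm
ofx
dtsgj
mzdzp
sas
ovv
gcvnk
miy
qcblu
vyu
ajunv
aanja
xlza
fsu
gzqh
sew

Derivation:
Hunk 1: at line 3 remove [nydw,dkt] add [mzdzp,zfl,cpd] -> 15 lines: czlxm ofx dtsgj mzdzp zfl cpd miy nqyv edh flz aanja xlza rcvs gzqh sew
Hunk 2: at line 7 remove [nqyv,edh,flz] add [qcblu,vyu,ajunv] -> 15 lines: czlxm ofx dtsgj mzdzp zfl cpd miy qcblu vyu ajunv aanja xlza rcvs gzqh sew
Hunk 3: at line 11 remove [rcvs] add [fsu] -> 15 lines: czlxm ofx dtsgj mzdzp zfl cpd miy qcblu vyu ajunv aanja xlza fsu gzqh sew
Hunk 4: at line 4 remove [zfl,cpd] add [sas,ovv,gcvnk] -> 16 lines: czlxm ofx dtsgj mzdzp sas ovv gcvnk miy qcblu vyu ajunv aanja xlza fsu gzqh sew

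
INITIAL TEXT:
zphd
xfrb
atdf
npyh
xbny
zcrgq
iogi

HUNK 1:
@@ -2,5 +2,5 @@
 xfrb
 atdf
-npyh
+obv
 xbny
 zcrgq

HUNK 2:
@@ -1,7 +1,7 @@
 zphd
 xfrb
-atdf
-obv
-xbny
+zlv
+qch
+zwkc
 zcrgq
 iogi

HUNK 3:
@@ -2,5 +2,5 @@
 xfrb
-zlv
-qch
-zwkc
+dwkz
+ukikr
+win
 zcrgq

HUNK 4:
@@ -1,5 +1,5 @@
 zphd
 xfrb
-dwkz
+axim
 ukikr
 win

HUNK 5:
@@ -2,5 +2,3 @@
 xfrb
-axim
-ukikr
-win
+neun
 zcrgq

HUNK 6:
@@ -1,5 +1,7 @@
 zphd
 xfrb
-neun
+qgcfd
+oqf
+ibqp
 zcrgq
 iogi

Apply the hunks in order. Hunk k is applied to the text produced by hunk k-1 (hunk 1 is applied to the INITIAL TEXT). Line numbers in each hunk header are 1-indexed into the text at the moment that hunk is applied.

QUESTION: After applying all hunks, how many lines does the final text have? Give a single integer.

Hunk 1: at line 2 remove [npyh] add [obv] -> 7 lines: zphd xfrb atdf obv xbny zcrgq iogi
Hunk 2: at line 1 remove [atdf,obv,xbny] add [zlv,qch,zwkc] -> 7 lines: zphd xfrb zlv qch zwkc zcrgq iogi
Hunk 3: at line 2 remove [zlv,qch,zwkc] add [dwkz,ukikr,win] -> 7 lines: zphd xfrb dwkz ukikr win zcrgq iogi
Hunk 4: at line 1 remove [dwkz] add [axim] -> 7 lines: zphd xfrb axim ukikr win zcrgq iogi
Hunk 5: at line 2 remove [axim,ukikr,win] add [neun] -> 5 lines: zphd xfrb neun zcrgq iogi
Hunk 6: at line 1 remove [neun] add [qgcfd,oqf,ibqp] -> 7 lines: zphd xfrb qgcfd oqf ibqp zcrgq iogi
Final line count: 7

Answer: 7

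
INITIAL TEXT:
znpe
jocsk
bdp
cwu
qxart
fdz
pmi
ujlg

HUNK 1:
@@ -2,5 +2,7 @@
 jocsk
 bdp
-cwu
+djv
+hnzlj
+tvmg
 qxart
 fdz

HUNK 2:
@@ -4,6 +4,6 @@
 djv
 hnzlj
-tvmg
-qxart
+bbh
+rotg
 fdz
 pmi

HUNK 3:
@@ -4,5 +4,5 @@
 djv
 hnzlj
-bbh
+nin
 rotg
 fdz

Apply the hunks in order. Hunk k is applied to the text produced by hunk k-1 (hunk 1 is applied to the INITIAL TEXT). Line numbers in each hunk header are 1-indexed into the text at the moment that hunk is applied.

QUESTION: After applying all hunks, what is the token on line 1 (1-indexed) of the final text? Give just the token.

Hunk 1: at line 2 remove [cwu] add [djv,hnzlj,tvmg] -> 10 lines: znpe jocsk bdp djv hnzlj tvmg qxart fdz pmi ujlg
Hunk 2: at line 4 remove [tvmg,qxart] add [bbh,rotg] -> 10 lines: znpe jocsk bdp djv hnzlj bbh rotg fdz pmi ujlg
Hunk 3: at line 4 remove [bbh] add [nin] -> 10 lines: znpe jocsk bdp djv hnzlj nin rotg fdz pmi ujlg
Final line 1: znpe

Answer: znpe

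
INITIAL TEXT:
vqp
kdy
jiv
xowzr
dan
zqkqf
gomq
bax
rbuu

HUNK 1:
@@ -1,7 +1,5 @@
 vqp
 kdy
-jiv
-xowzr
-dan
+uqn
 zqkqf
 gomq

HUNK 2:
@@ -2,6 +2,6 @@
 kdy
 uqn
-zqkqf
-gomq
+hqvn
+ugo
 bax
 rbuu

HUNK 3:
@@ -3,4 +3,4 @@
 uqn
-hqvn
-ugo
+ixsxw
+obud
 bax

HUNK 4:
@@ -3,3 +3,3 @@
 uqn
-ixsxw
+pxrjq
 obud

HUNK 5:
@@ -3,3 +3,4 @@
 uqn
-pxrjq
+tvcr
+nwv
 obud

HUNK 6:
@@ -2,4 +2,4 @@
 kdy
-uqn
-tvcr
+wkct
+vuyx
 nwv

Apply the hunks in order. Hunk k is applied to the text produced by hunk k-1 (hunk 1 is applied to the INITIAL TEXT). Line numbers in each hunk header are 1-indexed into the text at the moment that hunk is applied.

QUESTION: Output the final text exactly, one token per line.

Hunk 1: at line 1 remove [jiv,xowzr,dan] add [uqn] -> 7 lines: vqp kdy uqn zqkqf gomq bax rbuu
Hunk 2: at line 2 remove [zqkqf,gomq] add [hqvn,ugo] -> 7 lines: vqp kdy uqn hqvn ugo bax rbuu
Hunk 3: at line 3 remove [hqvn,ugo] add [ixsxw,obud] -> 7 lines: vqp kdy uqn ixsxw obud bax rbuu
Hunk 4: at line 3 remove [ixsxw] add [pxrjq] -> 7 lines: vqp kdy uqn pxrjq obud bax rbuu
Hunk 5: at line 3 remove [pxrjq] add [tvcr,nwv] -> 8 lines: vqp kdy uqn tvcr nwv obud bax rbuu
Hunk 6: at line 2 remove [uqn,tvcr] add [wkct,vuyx] -> 8 lines: vqp kdy wkct vuyx nwv obud bax rbuu

Answer: vqp
kdy
wkct
vuyx
nwv
obud
bax
rbuu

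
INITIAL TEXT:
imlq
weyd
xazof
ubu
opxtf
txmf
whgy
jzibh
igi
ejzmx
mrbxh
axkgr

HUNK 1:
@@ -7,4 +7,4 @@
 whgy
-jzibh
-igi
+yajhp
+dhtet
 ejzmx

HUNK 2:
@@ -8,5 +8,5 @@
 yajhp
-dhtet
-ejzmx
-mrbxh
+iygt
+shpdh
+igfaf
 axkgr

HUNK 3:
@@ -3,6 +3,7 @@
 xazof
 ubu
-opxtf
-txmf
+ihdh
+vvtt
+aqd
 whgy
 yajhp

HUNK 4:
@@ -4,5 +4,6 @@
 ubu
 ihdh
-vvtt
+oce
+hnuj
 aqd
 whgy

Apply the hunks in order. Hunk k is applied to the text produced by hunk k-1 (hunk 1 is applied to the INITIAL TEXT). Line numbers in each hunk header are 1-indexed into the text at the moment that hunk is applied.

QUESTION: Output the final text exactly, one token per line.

Hunk 1: at line 7 remove [jzibh,igi] add [yajhp,dhtet] -> 12 lines: imlq weyd xazof ubu opxtf txmf whgy yajhp dhtet ejzmx mrbxh axkgr
Hunk 2: at line 8 remove [dhtet,ejzmx,mrbxh] add [iygt,shpdh,igfaf] -> 12 lines: imlq weyd xazof ubu opxtf txmf whgy yajhp iygt shpdh igfaf axkgr
Hunk 3: at line 3 remove [opxtf,txmf] add [ihdh,vvtt,aqd] -> 13 lines: imlq weyd xazof ubu ihdh vvtt aqd whgy yajhp iygt shpdh igfaf axkgr
Hunk 4: at line 4 remove [vvtt] add [oce,hnuj] -> 14 lines: imlq weyd xazof ubu ihdh oce hnuj aqd whgy yajhp iygt shpdh igfaf axkgr

Answer: imlq
weyd
xazof
ubu
ihdh
oce
hnuj
aqd
whgy
yajhp
iygt
shpdh
igfaf
axkgr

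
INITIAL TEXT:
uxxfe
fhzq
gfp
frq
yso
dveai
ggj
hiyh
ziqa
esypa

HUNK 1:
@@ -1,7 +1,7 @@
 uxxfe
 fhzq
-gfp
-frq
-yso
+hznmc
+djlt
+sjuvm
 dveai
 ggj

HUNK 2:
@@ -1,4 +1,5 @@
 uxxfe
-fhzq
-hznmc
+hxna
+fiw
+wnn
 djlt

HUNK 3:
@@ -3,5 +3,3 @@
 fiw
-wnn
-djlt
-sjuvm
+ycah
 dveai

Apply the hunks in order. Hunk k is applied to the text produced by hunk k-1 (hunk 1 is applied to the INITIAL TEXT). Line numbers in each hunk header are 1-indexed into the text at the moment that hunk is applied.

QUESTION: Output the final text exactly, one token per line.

Answer: uxxfe
hxna
fiw
ycah
dveai
ggj
hiyh
ziqa
esypa

Derivation:
Hunk 1: at line 1 remove [gfp,frq,yso] add [hznmc,djlt,sjuvm] -> 10 lines: uxxfe fhzq hznmc djlt sjuvm dveai ggj hiyh ziqa esypa
Hunk 2: at line 1 remove [fhzq,hznmc] add [hxna,fiw,wnn] -> 11 lines: uxxfe hxna fiw wnn djlt sjuvm dveai ggj hiyh ziqa esypa
Hunk 3: at line 3 remove [wnn,djlt,sjuvm] add [ycah] -> 9 lines: uxxfe hxna fiw ycah dveai ggj hiyh ziqa esypa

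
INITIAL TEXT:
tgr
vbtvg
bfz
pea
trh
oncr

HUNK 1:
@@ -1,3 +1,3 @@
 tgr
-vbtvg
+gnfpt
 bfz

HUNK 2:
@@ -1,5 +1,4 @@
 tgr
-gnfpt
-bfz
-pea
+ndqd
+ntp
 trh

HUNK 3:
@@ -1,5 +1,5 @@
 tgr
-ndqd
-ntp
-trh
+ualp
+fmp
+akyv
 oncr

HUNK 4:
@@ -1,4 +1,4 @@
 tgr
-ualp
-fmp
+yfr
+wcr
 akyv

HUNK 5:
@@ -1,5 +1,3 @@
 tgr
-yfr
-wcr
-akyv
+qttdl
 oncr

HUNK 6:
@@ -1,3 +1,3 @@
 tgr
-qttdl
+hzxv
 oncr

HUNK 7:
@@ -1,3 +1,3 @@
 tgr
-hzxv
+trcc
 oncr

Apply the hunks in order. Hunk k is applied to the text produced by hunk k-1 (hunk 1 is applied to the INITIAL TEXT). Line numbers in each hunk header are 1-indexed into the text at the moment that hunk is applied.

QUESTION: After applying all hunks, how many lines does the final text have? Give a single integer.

Hunk 1: at line 1 remove [vbtvg] add [gnfpt] -> 6 lines: tgr gnfpt bfz pea trh oncr
Hunk 2: at line 1 remove [gnfpt,bfz,pea] add [ndqd,ntp] -> 5 lines: tgr ndqd ntp trh oncr
Hunk 3: at line 1 remove [ndqd,ntp,trh] add [ualp,fmp,akyv] -> 5 lines: tgr ualp fmp akyv oncr
Hunk 4: at line 1 remove [ualp,fmp] add [yfr,wcr] -> 5 lines: tgr yfr wcr akyv oncr
Hunk 5: at line 1 remove [yfr,wcr,akyv] add [qttdl] -> 3 lines: tgr qttdl oncr
Hunk 6: at line 1 remove [qttdl] add [hzxv] -> 3 lines: tgr hzxv oncr
Hunk 7: at line 1 remove [hzxv] add [trcc] -> 3 lines: tgr trcc oncr
Final line count: 3

Answer: 3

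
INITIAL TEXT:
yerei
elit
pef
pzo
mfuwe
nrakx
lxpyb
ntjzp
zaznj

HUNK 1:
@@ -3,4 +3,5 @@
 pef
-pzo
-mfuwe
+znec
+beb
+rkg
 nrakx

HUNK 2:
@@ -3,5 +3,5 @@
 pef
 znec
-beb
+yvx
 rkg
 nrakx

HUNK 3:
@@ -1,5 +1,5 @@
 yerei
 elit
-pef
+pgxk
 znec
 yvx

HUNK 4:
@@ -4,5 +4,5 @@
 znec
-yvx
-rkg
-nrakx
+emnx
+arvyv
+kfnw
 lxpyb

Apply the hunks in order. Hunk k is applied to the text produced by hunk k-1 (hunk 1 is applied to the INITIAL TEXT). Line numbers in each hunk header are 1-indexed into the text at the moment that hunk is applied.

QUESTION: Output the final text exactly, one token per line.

Hunk 1: at line 3 remove [pzo,mfuwe] add [znec,beb,rkg] -> 10 lines: yerei elit pef znec beb rkg nrakx lxpyb ntjzp zaznj
Hunk 2: at line 3 remove [beb] add [yvx] -> 10 lines: yerei elit pef znec yvx rkg nrakx lxpyb ntjzp zaznj
Hunk 3: at line 1 remove [pef] add [pgxk] -> 10 lines: yerei elit pgxk znec yvx rkg nrakx lxpyb ntjzp zaznj
Hunk 4: at line 4 remove [yvx,rkg,nrakx] add [emnx,arvyv,kfnw] -> 10 lines: yerei elit pgxk znec emnx arvyv kfnw lxpyb ntjzp zaznj

Answer: yerei
elit
pgxk
znec
emnx
arvyv
kfnw
lxpyb
ntjzp
zaznj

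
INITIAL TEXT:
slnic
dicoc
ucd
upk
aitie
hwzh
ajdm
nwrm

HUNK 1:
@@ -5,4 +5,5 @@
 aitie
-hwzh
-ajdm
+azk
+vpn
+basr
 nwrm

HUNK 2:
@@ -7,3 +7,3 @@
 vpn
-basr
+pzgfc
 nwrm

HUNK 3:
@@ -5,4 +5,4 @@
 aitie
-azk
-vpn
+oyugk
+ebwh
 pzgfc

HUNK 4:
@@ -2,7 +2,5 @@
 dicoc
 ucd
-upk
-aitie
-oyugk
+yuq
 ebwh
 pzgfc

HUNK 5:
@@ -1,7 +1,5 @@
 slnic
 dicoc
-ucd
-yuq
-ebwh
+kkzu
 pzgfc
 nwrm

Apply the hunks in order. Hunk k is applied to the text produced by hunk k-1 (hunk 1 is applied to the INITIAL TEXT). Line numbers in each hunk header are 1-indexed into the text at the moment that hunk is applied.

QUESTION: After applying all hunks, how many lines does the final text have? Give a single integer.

Hunk 1: at line 5 remove [hwzh,ajdm] add [azk,vpn,basr] -> 9 lines: slnic dicoc ucd upk aitie azk vpn basr nwrm
Hunk 2: at line 7 remove [basr] add [pzgfc] -> 9 lines: slnic dicoc ucd upk aitie azk vpn pzgfc nwrm
Hunk 3: at line 5 remove [azk,vpn] add [oyugk,ebwh] -> 9 lines: slnic dicoc ucd upk aitie oyugk ebwh pzgfc nwrm
Hunk 4: at line 2 remove [upk,aitie,oyugk] add [yuq] -> 7 lines: slnic dicoc ucd yuq ebwh pzgfc nwrm
Hunk 5: at line 1 remove [ucd,yuq,ebwh] add [kkzu] -> 5 lines: slnic dicoc kkzu pzgfc nwrm
Final line count: 5

Answer: 5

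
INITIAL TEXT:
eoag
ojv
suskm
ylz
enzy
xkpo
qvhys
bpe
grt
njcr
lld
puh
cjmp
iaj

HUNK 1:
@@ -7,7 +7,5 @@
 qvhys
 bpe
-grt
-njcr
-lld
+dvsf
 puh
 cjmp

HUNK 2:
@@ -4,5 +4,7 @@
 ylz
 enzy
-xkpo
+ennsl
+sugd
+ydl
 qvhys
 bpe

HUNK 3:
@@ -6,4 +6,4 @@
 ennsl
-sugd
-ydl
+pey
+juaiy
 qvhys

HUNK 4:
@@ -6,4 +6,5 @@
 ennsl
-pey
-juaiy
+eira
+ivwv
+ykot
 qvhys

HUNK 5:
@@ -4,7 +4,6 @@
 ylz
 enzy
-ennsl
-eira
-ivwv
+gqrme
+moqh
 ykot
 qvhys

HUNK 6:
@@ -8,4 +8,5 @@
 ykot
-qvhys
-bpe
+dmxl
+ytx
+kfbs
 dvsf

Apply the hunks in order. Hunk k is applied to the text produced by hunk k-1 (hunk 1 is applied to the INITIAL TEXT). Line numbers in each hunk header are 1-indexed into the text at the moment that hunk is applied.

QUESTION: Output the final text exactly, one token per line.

Answer: eoag
ojv
suskm
ylz
enzy
gqrme
moqh
ykot
dmxl
ytx
kfbs
dvsf
puh
cjmp
iaj

Derivation:
Hunk 1: at line 7 remove [grt,njcr,lld] add [dvsf] -> 12 lines: eoag ojv suskm ylz enzy xkpo qvhys bpe dvsf puh cjmp iaj
Hunk 2: at line 4 remove [xkpo] add [ennsl,sugd,ydl] -> 14 lines: eoag ojv suskm ylz enzy ennsl sugd ydl qvhys bpe dvsf puh cjmp iaj
Hunk 3: at line 6 remove [sugd,ydl] add [pey,juaiy] -> 14 lines: eoag ojv suskm ylz enzy ennsl pey juaiy qvhys bpe dvsf puh cjmp iaj
Hunk 4: at line 6 remove [pey,juaiy] add [eira,ivwv,ykot] -> 15 lines: eoag ojv suskm ylz enzy ennsl eira ivwv ykot qvhys bpe dvsf puh cjmp iaj
Hunk 5: at line 4 remove [ennsl,eira,ivwv] add [gqrme,moqh] -> 14 lines: eoag ojv suskm ylz enzy gqrme moqh ykot qvhys bpe dvsf puh cjmp iaj
Hunk 6: at line 8 remove [qvhys,bpe] add [dmxl,ytx,kfbs] -> 15 lines: eoag ojv suskm ylz enzy gqrme moqh ykot dmxl ytx kfbs dvsf puh cjmp iaj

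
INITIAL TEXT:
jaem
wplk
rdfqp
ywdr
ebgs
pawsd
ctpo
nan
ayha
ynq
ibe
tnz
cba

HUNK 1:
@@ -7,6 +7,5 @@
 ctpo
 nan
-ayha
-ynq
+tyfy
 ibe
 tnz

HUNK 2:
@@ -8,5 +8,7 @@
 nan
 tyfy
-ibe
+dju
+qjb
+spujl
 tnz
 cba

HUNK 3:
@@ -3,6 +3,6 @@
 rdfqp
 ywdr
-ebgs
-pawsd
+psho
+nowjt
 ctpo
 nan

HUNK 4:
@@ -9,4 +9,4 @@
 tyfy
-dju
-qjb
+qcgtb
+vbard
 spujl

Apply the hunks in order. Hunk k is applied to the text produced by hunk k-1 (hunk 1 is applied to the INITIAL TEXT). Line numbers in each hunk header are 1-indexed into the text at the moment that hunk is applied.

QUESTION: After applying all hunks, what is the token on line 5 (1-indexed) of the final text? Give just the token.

Hunk 1: at line 7 remove [ayha,ynq] add [tyfy] -> 12 lines: jaem wplk rdfqp ywdr ebgs pawsd ctpo nan tyfy ibe tnz cba
Hunk 2: at line 8 remove [ibe] add [dju,qjb,spujl] -> 14 lines: jaem wplk rdfqp ywdr ebgs pawsd ctpo nan tyfy dju qjb spujl tnz cba
Hunk 3: at line 3 remove [ebgs,pawsd] add [psho,nowjt] -> 14 lines: jaem wplk rdfqp ywdr psho nowjt ctpo nan tyfy dju qjb spujl tnz cba
Hunk 4: at line 9 remove [dju,qjb] add [qcgtb,vbard] -> 14 lines: jaem wplk rdfqp ywdr psho nowjt ctpo nan tyfy qcgtb vbard spujl tnz cba
Final line 5: psho

Answer: psho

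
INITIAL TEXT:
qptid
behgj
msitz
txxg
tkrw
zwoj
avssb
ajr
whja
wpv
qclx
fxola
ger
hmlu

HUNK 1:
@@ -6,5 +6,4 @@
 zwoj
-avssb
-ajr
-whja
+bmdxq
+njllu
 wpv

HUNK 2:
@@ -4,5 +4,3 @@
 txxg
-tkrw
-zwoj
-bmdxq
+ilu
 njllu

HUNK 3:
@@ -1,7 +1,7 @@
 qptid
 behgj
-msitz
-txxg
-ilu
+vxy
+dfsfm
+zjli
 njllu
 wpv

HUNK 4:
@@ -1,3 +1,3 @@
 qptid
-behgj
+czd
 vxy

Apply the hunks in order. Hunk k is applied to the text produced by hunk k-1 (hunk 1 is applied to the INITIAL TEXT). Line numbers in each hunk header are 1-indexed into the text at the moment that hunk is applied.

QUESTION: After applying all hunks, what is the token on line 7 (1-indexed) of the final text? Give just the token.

Answer: wpv

Derivation:
Hunk 1: at line 6 remove [avssb,ajr,whja] add [bmdxq,njllu] -> 13 lines: qptid behgj msitz txxg tkrw zwoj bmdxq njllu wpv qclx fxola ger hmlu
Hunk 2: at line 4 remove [tkrw,zwoj,bmdxq] add [ilu] -> 11 lines: qptid behgj msitz txxg ilu njllu wpv qclx fxola ger hmlu
Hunk 3: at line 1 remove [msitz,txxg,ilu] add [vxy,dfsfm,zjli] -> 11 lines: qptid behgj vxy dfsfm zjli njllu wpv qclx fxola ger hmlu
Hunk 4: at line 1 remove [behgj] add [czd] -> 11 lines: qptid czd vxy dfsfm zjli njllu wpv qclx fxola ger hmlu
Final line 7: wpv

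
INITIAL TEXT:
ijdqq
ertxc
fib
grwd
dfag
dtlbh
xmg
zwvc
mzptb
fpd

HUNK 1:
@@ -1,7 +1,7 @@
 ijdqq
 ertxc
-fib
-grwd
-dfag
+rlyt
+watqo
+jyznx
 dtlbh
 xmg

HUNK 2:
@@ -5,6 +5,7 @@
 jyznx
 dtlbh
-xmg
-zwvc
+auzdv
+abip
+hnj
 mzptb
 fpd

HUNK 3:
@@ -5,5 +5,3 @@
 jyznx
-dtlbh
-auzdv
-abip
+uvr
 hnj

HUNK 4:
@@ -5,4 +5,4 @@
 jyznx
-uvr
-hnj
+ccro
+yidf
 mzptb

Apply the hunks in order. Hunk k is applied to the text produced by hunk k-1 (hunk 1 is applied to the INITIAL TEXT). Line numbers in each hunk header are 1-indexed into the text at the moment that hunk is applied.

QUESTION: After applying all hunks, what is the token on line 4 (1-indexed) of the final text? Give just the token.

Hunk 1: at line 1 remove [fib,grwd,dfag] add [rlyt,watqo,jyznx] -> 10 lines: ijdqq ertxc rlyt watqo jyznx dtlbh xmg zwvc mzptb fpd
Hunk 2: at line 5 remove [xmg,zwvc] add [auzdv,abip,hnj] -> 11 lines: ijdqq ertxc rlyt watqo jyznx dtlbh auzdv abip hnj mzptb fpd
Hunk 3: at line 5 remove [dtlbh,auzdv,abip] add [uvr] -> 9 lines: ijdqq ertxc rlyt watqo jyznx uvr hnj mzptb fpd
Hunk 4: at line 5 remove [uvr,hnj] add [ccro,yidf] -> 9 lines: ijdqq ertxc rlyt watqo jyznx ccro yidf mzptb fpd
Final line 4: watqo

Answer: watqo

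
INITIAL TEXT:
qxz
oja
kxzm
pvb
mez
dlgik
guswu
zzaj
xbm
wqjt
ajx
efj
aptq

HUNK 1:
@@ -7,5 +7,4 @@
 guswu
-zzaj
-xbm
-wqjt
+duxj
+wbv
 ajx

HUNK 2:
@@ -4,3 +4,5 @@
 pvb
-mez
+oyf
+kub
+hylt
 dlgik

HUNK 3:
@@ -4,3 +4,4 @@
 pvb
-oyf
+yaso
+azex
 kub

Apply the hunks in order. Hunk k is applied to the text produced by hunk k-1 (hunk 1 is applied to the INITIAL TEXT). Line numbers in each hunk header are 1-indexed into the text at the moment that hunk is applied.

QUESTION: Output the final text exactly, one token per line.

Hunk 1: at line 7 remove [zzaj,xbm,wqjt] add [duxj,wbv] -> 12 lines: qxz oja kxzm pvb mez dlgik guswu duxj wbv ajx efj aptq
Hunk 2: at line 4 remove [mez] add [oyf,kub,hylt] -> 14 lines: qxz oja kxzm pvb oyf kub hylt dlgik guswu duxj wbv ajx efj aptq
Hunk 3: at line 4 remove [oyf] add [yaso,azex] -> 15 lines: qxz oja kxzm pvb yaso azex kub hylt dlgik guswu duxj wbv ajx efj aptq

Answer: qxz
oja
kxzm
pvb
yaso
azex
kub
hylt
dlgik
guswu
duxj
wbv
ajx
efj
aptq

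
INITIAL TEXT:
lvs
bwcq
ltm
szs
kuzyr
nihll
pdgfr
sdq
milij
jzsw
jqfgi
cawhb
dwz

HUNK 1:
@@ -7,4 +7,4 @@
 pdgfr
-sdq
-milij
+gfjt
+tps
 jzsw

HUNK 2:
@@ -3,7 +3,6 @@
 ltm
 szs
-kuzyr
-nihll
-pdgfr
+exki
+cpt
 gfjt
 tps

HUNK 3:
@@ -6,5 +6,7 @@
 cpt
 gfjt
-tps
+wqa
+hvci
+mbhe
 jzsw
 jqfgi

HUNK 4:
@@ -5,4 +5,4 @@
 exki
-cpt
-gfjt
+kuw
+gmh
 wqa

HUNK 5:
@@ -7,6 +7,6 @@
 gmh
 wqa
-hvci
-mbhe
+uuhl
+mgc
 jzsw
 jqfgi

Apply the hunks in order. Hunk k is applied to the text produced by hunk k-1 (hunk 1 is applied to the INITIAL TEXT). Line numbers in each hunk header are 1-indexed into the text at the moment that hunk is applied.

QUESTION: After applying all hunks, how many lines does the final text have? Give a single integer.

Hunk 1: at line 7 remove [sdq,milij] add [gfjt,tps] -> 13 lines: lvs bwcq ltm szs kuzyr nihll pdgfr gfjt tps jzsw jqfgi cawhb dwz
Hunk 2: at line 3 remove [kuzyr,nihll,pdgfr] add [exki,cpt] -> 12 lines: lvs bwcq ltm szs exki cpt gfjt tps jzsw jqfgi cawhb dwz
Hunk 3: at line 6 remove [tps] add [wqa,hvci,mbhe] -> 14 lines: lvs bwcq ltm szs exki cpt gfjt wqa hvci mbhe jzsw jqfgi cawhb dwz
Hunk 4: at line 5 remove [cpt,gfjt] add [kuw,gmh] -> 14 lines: lvs bwcq ltm szs exki kuw gmh wqa hvci mbhe jzsw jqfgi cawhb dwz
Hunk 5: at line 7 remove [hvci,mbhe] add [uuhl,mgc] -> 14 lines: lvs bwcq ltm szs exki kuw gmh wqa uuhl mgc jzsw jqfgi cawhb dwz
Final line count: 14

Answer: 14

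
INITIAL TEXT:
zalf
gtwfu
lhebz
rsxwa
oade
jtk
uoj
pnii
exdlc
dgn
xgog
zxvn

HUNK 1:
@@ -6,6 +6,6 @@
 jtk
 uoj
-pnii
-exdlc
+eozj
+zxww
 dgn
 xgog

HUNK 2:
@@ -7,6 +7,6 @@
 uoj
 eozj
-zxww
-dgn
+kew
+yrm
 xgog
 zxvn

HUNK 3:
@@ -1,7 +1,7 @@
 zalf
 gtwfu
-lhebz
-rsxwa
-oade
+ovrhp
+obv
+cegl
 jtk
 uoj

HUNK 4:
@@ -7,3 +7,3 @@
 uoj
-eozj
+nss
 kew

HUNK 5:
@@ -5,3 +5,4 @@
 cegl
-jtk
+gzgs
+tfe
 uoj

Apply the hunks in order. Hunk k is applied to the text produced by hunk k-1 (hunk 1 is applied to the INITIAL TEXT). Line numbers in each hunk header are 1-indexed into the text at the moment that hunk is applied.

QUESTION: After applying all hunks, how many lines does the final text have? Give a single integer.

Hunk 1: at line 6 remove [pnii,exdlc] add [eozj,zxww] -> 12 lines: zalf gtwfu lhebz rsxwa oade jtk uoj eozj zxww dgn xgog zxvn
Hunk 2: at line 7 remove [zxww,dgn] add [kew,yrm] -> 12 lines: zalf gtwfu lhebz rsxwa oade jtk uoj eozj kew yrm xgog zxvn
Hunk 3: at line 1 remove [lhebz,rsxwa,oade] add [ovrhp,obv,cegl] -> 12 lines: zalf gtwfu ovrhp obv cegl jtk uoj eozj kew yrm xgog zxvn
Hunk 4: at line 7 remove [eozj] add [nss] -> 12 lines: zalf gtwfu ovrhp obv cegl jtk uoj nss kew yrm xgog zxvn
Hunk 5: at line 5 remove [jtk] add [gzgs,tfe] -> 13 lines: zalf gtwfu ovrhp obv cegl gzgs tfe uoj nss kew yrm xgog zxvn
Final line count: 13

Answer: 13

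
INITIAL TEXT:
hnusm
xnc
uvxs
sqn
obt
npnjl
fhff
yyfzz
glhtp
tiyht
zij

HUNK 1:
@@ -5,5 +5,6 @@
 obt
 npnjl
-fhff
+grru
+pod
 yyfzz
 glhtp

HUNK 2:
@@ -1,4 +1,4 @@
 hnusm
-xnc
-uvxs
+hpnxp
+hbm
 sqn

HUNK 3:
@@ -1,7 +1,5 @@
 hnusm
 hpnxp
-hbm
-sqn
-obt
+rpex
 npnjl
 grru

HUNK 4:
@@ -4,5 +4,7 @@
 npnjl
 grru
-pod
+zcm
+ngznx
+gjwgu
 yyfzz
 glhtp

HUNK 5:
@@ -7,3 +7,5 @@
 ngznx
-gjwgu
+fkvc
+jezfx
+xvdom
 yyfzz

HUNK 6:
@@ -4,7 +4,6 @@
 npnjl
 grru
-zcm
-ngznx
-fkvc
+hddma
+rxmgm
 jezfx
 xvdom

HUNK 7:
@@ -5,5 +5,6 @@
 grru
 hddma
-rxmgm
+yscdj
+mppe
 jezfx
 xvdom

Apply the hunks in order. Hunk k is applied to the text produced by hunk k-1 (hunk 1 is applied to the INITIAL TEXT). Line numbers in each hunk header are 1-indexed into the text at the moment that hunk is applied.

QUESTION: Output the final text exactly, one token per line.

Answer: hnusm
hpnxp
rpex
npnjl
grru
hddma
yscdj
mppe
jezfx
xvdom
yyfzz
glhtp
tiyht
zij

Derivation:
Hunk 1: at line 5 remove [fhff] add [grru,pod] -> 12 lines: hnusm xnc uvxs sqn obt npnjl grru pod yyfzz glhtp tiyht zij
Hunk 2: at line 1 remove [xnc,uvxs] add [hpnxp,hbm] -> 12 lines: hnusm hpnxp hbm sqn obt npnjl grru pod yyfzz glhtp tiyht zij
Hunk 3: at line 1 remove [hbm,sqn,obt] add [rpex] -> 10 lines: hnusm hpnxp rpex npnjl grru pod yyfzz glhtp tiyht zij
Hunk 4: at line 4 remove [pod] add [zcm,ngznx,gjwgu] -> 12 lines: hnusm hpnxp rpex npnjl grru zcm ngznx gjwgu yyfzz glhtp tiyht zij
Hunk 5: at line 7 remove [gjwgu] add [fkvc,jezfx,xvdom] -> 14 lines: hnusm hpnxp rpex npnjl grru zcm ngznx fkvc jezfx xvdom yyfzz glhtp tiyht zij
Hunk 6: at line 4 remove [zcm,ngznx,fkvc] add [hddma,rxmgm] -> 13 lines: hnusm hpnxp rpex npnjl grru hddma rxmgm jezfx xvdom yyfzz glhtp tiyht zij
Hunk 7: at line 5 remove [rxmgm] add [yscdj,mppe] -> 14 lines: hnusm hpnxp rpex npnjl grru hddma yscdj mppe jezfx xvdom yyfzz glhtp tiyht zij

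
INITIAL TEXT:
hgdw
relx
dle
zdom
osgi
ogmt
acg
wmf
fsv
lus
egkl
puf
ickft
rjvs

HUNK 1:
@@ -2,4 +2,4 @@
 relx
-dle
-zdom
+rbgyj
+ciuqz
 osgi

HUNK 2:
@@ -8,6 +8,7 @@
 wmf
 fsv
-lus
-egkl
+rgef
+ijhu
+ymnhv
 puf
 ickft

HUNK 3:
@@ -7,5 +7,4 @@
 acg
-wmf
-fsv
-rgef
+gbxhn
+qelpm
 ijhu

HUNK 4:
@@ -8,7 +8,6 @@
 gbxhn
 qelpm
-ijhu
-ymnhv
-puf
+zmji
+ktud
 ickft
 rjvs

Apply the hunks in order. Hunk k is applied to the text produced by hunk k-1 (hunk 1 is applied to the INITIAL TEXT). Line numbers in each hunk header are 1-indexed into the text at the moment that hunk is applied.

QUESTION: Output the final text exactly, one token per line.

Answer: hgdw
relx
rbgyj
ciuqz
osgi
ogmt
acg
gbxhn
qelpm
zmji
ktud
ickft
rjvs

Derivation:
Hunk 1: at line 2 remove [dle,zdom] add [rbgyj,ciuqz] -> 14 lines: hgdw relx rbgyj ciuqz osgi ogmt acg wmf fsv lus egkl puf ickft rjvs
Hunk 2: at line 8 remove [lus,egkl] add [rgef,ijhu,ymnhv] -> 15 lines: hgdw relx rbgyj ciuqz osgi ogmt acg wmf fsv rgef ijhu ymnhv puf ickft rjvs
Hunk 3: at line 7 remove [wmf,fsv,rgef] add [gbxhn,qelpm] -> 14 lines: hgdw relx rbgyj ciuqz osgi ogmt acg gbxhn qelpm ijhu ymnhv puf ickft rjvs
Hunk 4: at line 8 remove [ijhu,ymnhv,puf] add [zmji,ktud] -> 13 lines: hgdw relx rbgyj ciuqz osgi ogmt acg gbxhn qelpm zmji ktud ickft rjvs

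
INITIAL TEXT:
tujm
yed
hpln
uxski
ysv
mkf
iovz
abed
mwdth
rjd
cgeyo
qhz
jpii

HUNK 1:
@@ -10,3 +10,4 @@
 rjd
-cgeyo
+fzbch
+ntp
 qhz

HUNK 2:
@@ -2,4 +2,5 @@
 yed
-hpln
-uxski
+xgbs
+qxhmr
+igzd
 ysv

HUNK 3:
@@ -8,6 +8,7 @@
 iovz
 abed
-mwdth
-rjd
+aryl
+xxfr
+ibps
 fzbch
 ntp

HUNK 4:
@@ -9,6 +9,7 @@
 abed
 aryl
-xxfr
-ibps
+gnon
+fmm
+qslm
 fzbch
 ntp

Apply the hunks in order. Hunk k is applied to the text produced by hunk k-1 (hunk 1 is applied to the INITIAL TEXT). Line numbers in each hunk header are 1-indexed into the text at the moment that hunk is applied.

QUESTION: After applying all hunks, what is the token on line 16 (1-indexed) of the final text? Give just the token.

Hunk 1: at line 10 remove [cgeyo] add [fzbch,ntp] -> 14 lines: tujm yed hpln uxski ysv mkf iovz abed mwdth rjd fzbch ntp qhz jpii
Hunk 2: at line 2 remove [hpln,uxski] add [xgbs,qxhmr,igzd] -> 15 lines: tujm yed xgbs qxhmr igzd ysv mkf iovz abed mwdth rjd fzbch ntp qhz jpii
Hunk 3: at line 8 remove [mwdth,rjd] add [aryl,xxfr,ibps] -> 16 lines: tujm yed xgbs qxhmr igzd ysv mkf iovz abed aryl xxfr ibps fzbch ntp qhz jpii
Hunk 4: at line 9 remove [xxfr,ibps] add [gnon,fmm,qslm] -> 17 lines: tujm yed xgbs qxhmr igzd ysv mkf iovz abed aryl gnon fmm qslm fzbch ntp qhz jpii
Final line 16: qhz

Answer: qhz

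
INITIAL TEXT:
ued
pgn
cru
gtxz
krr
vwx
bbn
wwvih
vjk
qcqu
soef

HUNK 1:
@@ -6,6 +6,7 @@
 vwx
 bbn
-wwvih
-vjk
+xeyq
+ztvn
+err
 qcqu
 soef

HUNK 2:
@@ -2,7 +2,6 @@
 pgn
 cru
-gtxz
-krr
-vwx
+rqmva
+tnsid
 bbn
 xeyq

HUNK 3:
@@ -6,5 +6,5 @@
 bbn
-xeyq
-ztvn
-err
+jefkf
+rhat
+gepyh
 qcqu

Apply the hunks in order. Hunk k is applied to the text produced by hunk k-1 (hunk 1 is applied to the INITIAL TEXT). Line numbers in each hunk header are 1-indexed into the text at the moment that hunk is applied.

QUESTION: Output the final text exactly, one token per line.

Hunk 1: at line 6 remove [wwvih,vjk] add [xeyq,ztvn,err] -> 12 lines: ued pgn cru gtxz krr vwx bbn xeyq ztvn err qcqu soef
Hunk 2: at line 2 remove [gtxz,krr,vwx] add [rqmva,tnsid] -> 11 lines: ued pgn cru rqmva tnsid bbn xeyq ztvn err qcqu soef
Hunk 3: at line 6 remove [xeyq,ztvn,err] add [jefkf,rhat,gepyh] -> 11 lines: ued pgn cru rqmva tnsid bbn jefkf rhat gepyh qcqu soef

Answer: ued
pgn
cru
rqmva
tnsid
bbn
jefkf
rhat
gepyh
qcqu
soef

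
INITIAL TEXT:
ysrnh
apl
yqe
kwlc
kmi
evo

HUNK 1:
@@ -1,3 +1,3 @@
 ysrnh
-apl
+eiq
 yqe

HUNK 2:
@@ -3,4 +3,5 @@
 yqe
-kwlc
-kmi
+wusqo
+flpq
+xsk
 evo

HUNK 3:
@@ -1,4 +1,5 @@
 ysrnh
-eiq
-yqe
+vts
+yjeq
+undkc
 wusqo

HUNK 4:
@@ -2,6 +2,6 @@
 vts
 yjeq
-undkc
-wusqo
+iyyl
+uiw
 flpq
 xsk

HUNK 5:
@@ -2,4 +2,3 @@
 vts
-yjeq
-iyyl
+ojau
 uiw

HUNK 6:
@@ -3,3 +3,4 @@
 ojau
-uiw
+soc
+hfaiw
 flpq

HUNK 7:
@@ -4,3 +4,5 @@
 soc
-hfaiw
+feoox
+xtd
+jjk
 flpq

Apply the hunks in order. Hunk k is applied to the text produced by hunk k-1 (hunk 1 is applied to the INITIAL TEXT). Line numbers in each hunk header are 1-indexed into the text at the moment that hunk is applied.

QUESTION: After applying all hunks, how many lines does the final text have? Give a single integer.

Hunk 1: at line 1 remove [apl] add [eiq] -> 6 lines: ysrnh eiq yqe kwlc kmi evo
Hunk 2: at line 3 remove [kwlc,kmi] add [wusqo,flpq,xsk] -> 7 lines: ysrnh eiq yqe wusqo flpq xsk evo
Hunk 3: at line 1 remove [eiq,yqe] add [vts,yjeq,undkc] -> 8 lines: ysrnh vts yjeq undkc wusqo flpq xsk evo
Hunk 4: at line 2 remove [undkc,wusqo] add [iyyl,uiw] -> 8 lines: ysrnh vts yjeq iyyl uiw flpq xsk evo
Hunk 5: at line 2 remove [yjeq,iyyl] add [ojau] -> 7 lines: ysrnh vts ojau uiw flpq xsk evo
Hunk 6: at line 3 remove [uiw] add [soc,hfaiw] -> 8 lines: ysrnh vts ojau soc hfaiw flpq xsk evo
Hunk 7: at line 4 remove [hfaiw] add [feoox,xtd,jjk] -> 10 lines: ysrnh vts ojau soc feoox xtd jjk flpq xsk evo
Final line count: 10

Answer: 10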